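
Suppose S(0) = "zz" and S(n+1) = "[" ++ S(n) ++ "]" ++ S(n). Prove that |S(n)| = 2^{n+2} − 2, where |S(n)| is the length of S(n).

Base case: |S(0)| = 2, and 2^{0+2} − 2 = 2.
Assume |S(r)| = 2^{r+2} − 2.
Then |S(r+1)| = 1 + |S(r)| + 1 + |S(r)| = 2|S(r)| + 2 = 2(2^{r+2} − 2) + 2 = 2^{r+3} − 4 + 2 = 2^{r+3} − 2.
Hence |S(n)| = 2^{n+2} − 2 for every n ≥ 0, by induction.

|S(n)| = 2^{n+2} − 2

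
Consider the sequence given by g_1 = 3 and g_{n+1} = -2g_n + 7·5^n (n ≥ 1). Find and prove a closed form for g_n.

Claim: g_n = (-2)^n + 5^n.

Base case: g_1 = 3, and (-2)^1 + 5^1 = -2 + 5 = 3.
Assume g_r = (-2)^r + 5^r for some r ≥ 1.
Then g_{r+1} = -2g_r + 7·5^r = -2·((-2)^r + 5^r) + 7·5^r = (-2)^{r+1} − 2·5^r + 7·5^r = (-2)^{r+1} + 5·5^r = (-2)^{r+1} + 5^{r+1}.
Hence g_n = (-2)^n + 5^n for every n ≥ 1, by induction.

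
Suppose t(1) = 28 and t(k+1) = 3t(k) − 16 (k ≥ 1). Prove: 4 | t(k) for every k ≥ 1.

Base case: t(1) = 28 = 4·7, so 4 | t(1).
Assume 4 | t(m), so t(m) = 4s for some integer s.
Then t(m+1) = 3t(m) − 16 = 3·(4s) − 16 = 4(3s − 4), so 4 | t(m+1).
By induction, 4 | t(k) for all k ≥ 1.

4 | t(k)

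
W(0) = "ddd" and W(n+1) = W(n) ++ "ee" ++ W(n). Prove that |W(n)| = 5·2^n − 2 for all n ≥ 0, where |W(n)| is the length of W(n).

Base case: |W(0)| = 3, and 5·2^0 − 2 = 3.
Assume |W(m)| = 5·2^m − 2.
Then |W(m+1)| = |W(m)| + 2 + |W(m)| = 2|W(m)| + 2 = 2(5·2^m − 2) + 2 = 5·2^{m+1} − 4 + 2 = 5·2^{m+1} − 2.
So the formula holds for m+1, and by induction |W(n)| = 5·2^n − 2 for all n ≥ 0.

|W(n)| = 5·2^n − 2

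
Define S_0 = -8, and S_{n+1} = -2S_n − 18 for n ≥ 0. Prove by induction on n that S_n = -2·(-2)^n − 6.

Base case: S_0 = -8, and -2·(-2)^0 − 6 = -2 − 6 = -8.
Assume S_m = -2·(-2)^m − 6 for some m ≥ 0.
Then S_{m+1} = -2S_m − 18 = -2·(-2·(-2)^m − 6) − 18 = 4·(-2)^m + 12 − 18 = -2·(-2)^{m+1} − 6.
Hence S_n = -2·(-2)^n − 6 for every n ≥ 0, by induction.

S_n = -2·(-2)^n − 6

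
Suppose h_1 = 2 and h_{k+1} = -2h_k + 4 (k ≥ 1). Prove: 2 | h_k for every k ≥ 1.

Base case: h_1 = 2 = 2·1, so 2 | h_1.
Assume 2 | h_j, so h_j = 2t for some integer t.
Then h_{j+1} = -2h_j + 4 = -2·(2t) + 4 = 2(-2t + 2), so 2 | h_{j+1}.
This completes the inductive step, so 2 | h_k for all k ≥ 1.

2 | h_k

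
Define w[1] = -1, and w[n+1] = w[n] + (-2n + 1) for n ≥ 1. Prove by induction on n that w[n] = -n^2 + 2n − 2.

Base case: w[1] = -1, and -1^2 + 2·1 − 2 = -1.
Assume w[j] = -j^2 + 2j − 2.
Then w[j+1] = w[j] + (-2j + 1) = (-j^2 + 2j − 2) + (-2j + 1) = -j^2 − 1,
and -(j+1)^2 + 2·(j+1) − 2 = -j^2 − 1.
This completes the inductive step, so w[n] = -n^2 + 2n − 2 for all n ≥ 1.

w[n] = -n^2 + 2n − 2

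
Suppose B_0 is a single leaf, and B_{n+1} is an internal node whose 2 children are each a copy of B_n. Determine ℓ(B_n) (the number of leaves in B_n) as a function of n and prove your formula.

Claim: ℓ(B_n) = 2^n.

Base case: ℓ(B_0) = 1, and 2^0 = 1.
Assume ℓ(B_k) = 2^k.
Then ℓ(B_{k+1}) = 2·ℓ(B_k) = 2·2^k = 2^{k+1}.
This completes the inductive step, so ℓ(B_n) = 2^n for all n ≥ 0.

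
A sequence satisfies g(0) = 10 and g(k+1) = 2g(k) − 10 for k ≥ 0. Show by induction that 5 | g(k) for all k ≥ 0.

Base case: g(0) = 10 = 5·2, so 5 | g(0).
Assume 5 | g(r), so g(r) = 5t for some integer t.
Then g(r+1) = 2g(r) − 10 = 2·(5t) − 10 = 5(2t − 2), so 5 | g(r+1).
This completes the inductive step, so 5 | g(k) for all k ≥ 0.

5 | g(k)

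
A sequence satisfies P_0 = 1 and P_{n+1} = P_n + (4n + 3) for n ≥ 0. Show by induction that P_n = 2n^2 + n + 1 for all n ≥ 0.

Base case: P_0 = 1, and 2·0^2 + 0 + 1 = 1.
Assume P_j = 2j^2 + j + 1.
Then P_{j+1} = P_j + (4j + 3) = (2j^2 + j + 1) + (4j + 3) = 2j^2 + 5j + 4,
and 2·(j+1)^2 + (j+1) + 1 = 2j^2 + 5j + 4.
Hence P_n = 2n^2 + n + 1 for every n ≥ 0, by induction.

P_n = 2n^2 + n + 1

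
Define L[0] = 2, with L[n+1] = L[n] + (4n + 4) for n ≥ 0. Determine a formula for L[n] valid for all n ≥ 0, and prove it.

Claim: L[n] = 2n^2 + 2n + 2.

Base case: L[0] = 2, and 2·0^2 + 2·0 + 2 = 2.
Assume L[j] = 2j^2 + 2j + 2.
Then L[j+1] = L[j] + (4j + 4) = (2j^2 + 2j + 2) + (4j + 4) = 2j^2 + 6j + 6,
and 2·(j+1)^2 + 2·(j+1) + 2 = 2j^2 + 6j + 6.
Hence L[n] = 2n^2 + 2n + 2 for every n ≥ 0, by induction.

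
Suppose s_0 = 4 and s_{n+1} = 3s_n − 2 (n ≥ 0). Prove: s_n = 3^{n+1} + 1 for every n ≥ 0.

Base case: s_0 = 4, and 3^{0+1} + 1 = 3 + 1 = 4.
Assume s_j = 3^{j+1} + 1 for some j ≥ 0.
Then s_{j+1} = 3s_j − 2 = 3·(3^{j+1} + 1) − 2 = 3^{j+2} + 3 − 2 = 3^{j+2} + 1.
Hence s_n = 3^{n+1} + 1 for every n ≥ 0, by induction.

s_n = 3^{n+1} + 1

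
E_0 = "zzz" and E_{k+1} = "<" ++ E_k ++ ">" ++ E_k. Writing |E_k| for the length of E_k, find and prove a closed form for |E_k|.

Claim: |E_k| = 5·2^k − 2.

Base case: |E_0| = 3, and 5·2^0 − 2 = 3.
Assume |E_j| = 5·2^j − 2.
Then |E_{j+1}| = 1 + |E_j| + 1 + |E_j| = 2|E_j| + 2 = 2(5·2^j − 2) + 2 = 5·2^{j+1} − 4 + 2 = 5·2^{j+1} − 2.
So the formula holds for j+1, and by induction |E_k| = 5·2^k − 2 for all k ≥ 0.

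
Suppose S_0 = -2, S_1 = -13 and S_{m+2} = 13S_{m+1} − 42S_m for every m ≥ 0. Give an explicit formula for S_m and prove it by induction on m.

Claim: S_m = -7^m − 6^m.

Base cases: S_0 = -2 and -7^0 − 6^0 = -2; S_1 = -13 and -7^1 − 6^1 = -13.
Assume S_j = -7^j − 6^j for all 0 ≤ j ≤ r, where r ≥ 1.
Then S_{r+1} = 13S_r − 42S_{r−1} = 13·(-7^r − 6^r) − 42·(-7^{r−1} − 6^{r−1}) = -(13·7 − 42)7^{r−1} − (13·6 − 42)6^{r−1} = -49·7^{r−1} − 36·6^{r−1} = -7^{r+1} − 6^{r+1}.
So the formula holds for r+1, and by strong induction S_m = -7^m − 6^m for all m ≥ 0.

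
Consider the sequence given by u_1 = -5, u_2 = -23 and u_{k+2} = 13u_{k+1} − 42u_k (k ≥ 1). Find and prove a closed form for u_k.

Claim: u_k = 7^k − 2·6^k.

Base cases: u_1 = -5 and 7^1 − 2·6^1 = -5; u_2 = -23 and 7^2 − 2·6^2 = -23.
Assume u_i = 7^i − 2·6^i for all 1 ≤ i ≤ j, where j ≥ 2.
Then u_{j+1} = 13u_j − 42u_{j−1} = 13·(7^j − 2·6^j) − 42·(7^{j−1} − 2·6^{j−1}) = (13·7 − 42)7^{j−1} − 2·(13·6 − 42)6^{j−1} = 49·7^{j−1} − 72·6^{j−1} = 7^{j+1} − 2·6^{j+1}.
Hence u_k = 7^k − 2·6^k for every k ≥ 1, by strong induction.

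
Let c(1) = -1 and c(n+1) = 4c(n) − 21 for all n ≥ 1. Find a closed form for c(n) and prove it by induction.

Claim: c(n) = -2·4^n + 7.

Base case: c(1) = -1, and -2·4^1 + 7 = -8 + 7 = -1.
Assume c(j) = -2·4^j + 7 for some j ≥ 1.
Then c(j+1) = 4c(j) − 21 = 4·(-2·4^j + 7) − 21 = -8·4^j + 28 − 21 = -2·4^{j+1} + 7.
This completes the inductive step, so c(n) = -2·4^n + 7 for all n ≥ 1.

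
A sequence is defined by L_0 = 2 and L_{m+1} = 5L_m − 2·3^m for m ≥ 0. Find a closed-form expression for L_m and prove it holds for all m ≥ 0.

Claim: L_m = 5^m + 3^m.

Base case: L_0 = 2, and 5^0 + 3^0 = 1 + 1 = 2.
Assume L_k = 5^k + 3^k for some k ≥ 0.
Then L_{k+1} = 5L_k − 2·3^k = 5·(5^k + 3^k) − 2·3^k = 5^{k+1} + 5·3^k − 2·3^k = 5^{k+1} + 3·3^k = 5^{k+1} + 3^{k+1}.
Hence L_m = 5^m + 3^m for every m ≥ 0, by induction.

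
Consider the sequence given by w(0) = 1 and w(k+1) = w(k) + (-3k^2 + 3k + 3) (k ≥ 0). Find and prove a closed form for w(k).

Claim: w(k) = -k^3 + 3k^2 + k + 1.

Base case: w(0) = 1, and -0^3 + 3·0^2 + 0 + 1 = 1.
Assume w(j) = -j^3 + 3j^2 + j + 1.
Then w(j+1) = w(j) + (-3j^2 + 3j + 3) = (-j^3 + 3j^2 + j + 1) + (-3j^2 + 3j + 3) = -j^3 + 4j + 4,
and -(j+1)^3 + 3·(j+1)^2 + (j+1) + 1 = -j^3 + 4j + 4.
By induction, w(k) = -k^3 + 3k^2 + k + 1 for all k ≥ 0.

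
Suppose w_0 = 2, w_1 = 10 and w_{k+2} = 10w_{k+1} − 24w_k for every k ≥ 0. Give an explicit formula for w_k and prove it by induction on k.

Claim: w_k = 4^k + 6^k.

Base cases: w_0 = 2 and 4^0 + 6^0 = 2; w_1 = 10 and 4^1 + 6^1 = 10.
Assume w_j = 4^j + 6^j for all 0 ≤ j ≤ m, where m ≥ 1.
Then w_{m+1} = 10w_m − 24w_{m−1} = 10·(4^m + 6^m) − 24·(4^{m−1} + 6^{m−1}) = (10·4 − 24)4^{m−1} + (10·6 − 24)6^{m−1} = 16·4^{m−1} + 36·6^{m−1} = 4^{m+1} + 6^{m+1}.
By strong induction, w_k = 4^k + 6^k for all k ≥ 0.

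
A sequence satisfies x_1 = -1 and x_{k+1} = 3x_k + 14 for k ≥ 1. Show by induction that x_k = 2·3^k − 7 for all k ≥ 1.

Base case: x_1 = -1, and 2·3^1 − 7 = 6 − 7 = -1.
Assume x_m = 2·3^m − 7 for some m ≥ 1.
Then x_{m+1} = 3x_m + 14 = 3·(2·3^m − 7) + 14 = 6·3^m − 21 + 14 = 2·3^{m+1} − 7.
So the formula holds for m+1, and by induction x_k = 2·3^k − 7 for all k ≥ 1.

x_k = 2·3^k − 7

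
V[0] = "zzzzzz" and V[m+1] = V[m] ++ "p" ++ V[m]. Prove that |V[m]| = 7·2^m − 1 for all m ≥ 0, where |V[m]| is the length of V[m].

Base case: |V[0]| = 6, and 7·2^0 − 1 = 6.
Assume |V[k]| = 7·2^k − 1.
Then |V[k+1]| = |V[k]| + 1 + |V[k]| = 2|V[k]| + 1 = 2(7·2^k − 1) + 1 = 7·2^{k+1} − 2 + 1 = 7·2^{k+1} − 1.
This completes the inductive step, so |V[m]| = 7·2^m − 1 for all m ≥ 0.

|V[m]| = 7·2^m − 1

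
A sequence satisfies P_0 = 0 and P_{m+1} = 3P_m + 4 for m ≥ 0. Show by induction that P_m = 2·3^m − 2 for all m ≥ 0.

Base case: P_0 = 0, and 2·3^0 − 2 = 2 − 2 = 0.
Assume P_j = 2·3^j − 2 for some j ≥ 0.
Then P_{j+1} = 3P_j + 4 = 3·(2·3^j − 2) + 4 = 6·3^j − 6 + 4 = 2·3^{j+1} − 2.
By induction, P_m = 2·3^m − 2 for all m ≥ 0.

P_m = 2·3^m − 2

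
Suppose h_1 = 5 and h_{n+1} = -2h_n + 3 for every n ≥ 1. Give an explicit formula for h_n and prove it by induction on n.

Claim: h_n = -2·(-2)^n + 1.

Base case: h_1 = 5, and -2·(-2)^1 + 1 = 4 + 1 = 5.
Assume h_k = -2·(-2)^k + 1 for some k ≥ 1.
Then h_{k+1} = -2h_k + 3 = -2·(-2·(-2)^k + 1) + 3 = 4·(-2)^k − 2 + 3 = -2·(-2)^{k+1} + 1.
Hence h_n = -2·(-2)^n + 1 for every n ≥ 1, by induction.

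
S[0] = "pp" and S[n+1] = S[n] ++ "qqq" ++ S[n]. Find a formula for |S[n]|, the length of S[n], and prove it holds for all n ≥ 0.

Claim: |S[n]| = 5·2^n − 3.

Base case: |S[0]| = 2, and 5·2^0 − 3 = 2.
Assume |S[r]| = 5·2^r − 3.
Then |S[r+1]| = |S[r]| + 3 + |S[r]| = 2|S[r]| + 3 = 2(5·2^r − 3) + 3 = 5·2^{r+1} − 6 + 3 = 5·2^{r+1} − 3.
This completes the inductive step, so |S[n]| = 5·2^n − 3 for all n ≥ 0.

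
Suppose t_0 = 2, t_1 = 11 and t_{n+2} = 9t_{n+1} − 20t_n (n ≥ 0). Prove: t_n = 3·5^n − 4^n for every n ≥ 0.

Base cases: t_0 = 2 and 3·5^0 − 4^0 = 2; t_1 = 11 and 3·5^1 − 4^1 = 11.
Assume t_i = 3·5^i − 4^i for all 0 ≤ i ≤ j, where j ≥ 1.
Then t_{j+1} = 9t_j − 20t_{j−1} = 9·(3·5^j − 4^j) − 20·(3·5^{j−1} − 4^{j−1}) = 3·(9·5 − 20)5^{j−1} − (9·4 − 20)4^{j−1} = 75·5^{j−1} − 16·4^{j−1} = 3·5^{j+1} − 4^{j+1}.
By strong induction, t_n = 3·5^n − 4^n for all n ≥ 0.

t_n = 3·5^n − 4^n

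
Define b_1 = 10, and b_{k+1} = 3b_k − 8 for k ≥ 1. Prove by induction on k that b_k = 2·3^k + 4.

Base case: b_1 = 10, and 2·3^1 + 4 = 6 + 4 = 10.
Assume b_m = 2·3^m + 4 for some m ≥ 1.
Then b_{m+1} = 3b_m − 8 = 3·(2·3^m + 4) − 8 = 6·3^m + 12 − 8 = 2·3^{m+1} + 4.
This completes the inductive step, so b_k = 2·3^k + 4 for all k ≥ 1.

b_k = 2·3^k + 4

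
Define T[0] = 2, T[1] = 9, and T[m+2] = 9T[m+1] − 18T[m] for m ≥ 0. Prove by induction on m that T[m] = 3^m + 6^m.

Base cases: T[0] = 2 and 3^0 + 6^0 = 2; T[1] = 9 and 3^1 + 6^1 = 9.
Assume T[i] = 3^i + 6^i for all 0 ≤ i ≤ j, where j ≥ 1.
Then T[j+1] = 9T[j] − 18T[j−1] = 9·(3^j + 6^j) − 18·(3^{j−1} + 6^{j−1}) = (9·3 − 18)3^{j−1} + (9·6 − 18)6^{j−1} = 9·3^{j−1} + 36·6^{j−1} = 3^{j+1} + 6^{j+1}.
This completes the inductive step, so T[m] = 3^m + 6^m for all m ≥ 0.

T[m] = 3^m + 6^m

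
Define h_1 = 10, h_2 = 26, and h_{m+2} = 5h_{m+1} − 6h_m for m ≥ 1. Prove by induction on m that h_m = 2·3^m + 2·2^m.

Base cases: h_1 = 10 and 2·3^1 + 2·2^1 = 10; h_2 = 26 and 2·3^2 + 2·2^2 = 26.
Assume h_j = 2·3^j + 2·2^j for all 1 ≤ j ≤ k, where k ≥ 2.
Then h_{k+1} = 5h_k − 6h_{k−1} = 5·(2·3^k + 2·2^k) − 6·(2·3^{k−1} + 2·2^{k−1}) = 2·(5·3 − 6)3^{k−1} + 2·(5·2 − 6)2^{k−1} = 18·3^{k−1} + 8·2^{k−1} = 2·3^{k+1} + 2·2^{k+1}.
This completes the inductive step, so h_m = 2·3^m + 2·2^m for all m ≥ 1.

h_m = 2·3^m + 2·2^m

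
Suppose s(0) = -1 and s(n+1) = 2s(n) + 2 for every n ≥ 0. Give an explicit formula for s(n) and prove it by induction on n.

Claim: s(n) = 2^n − 2.

Base case: s(0) = -1, and 2^0 − 2 = 1 − 2 = -1.
Assume s(k) = 2^k − 2 for some k ≥ 0.
Then s(k+1) = 2s(k) + 2 = 2·(2^k − 2) + 2 = 2^{k+1} − 4 + 2 = 2^{k+1} − 2.
So the formula holds for k+1, and by induction s(n) = 2^n − 2 for all n ≥ 0.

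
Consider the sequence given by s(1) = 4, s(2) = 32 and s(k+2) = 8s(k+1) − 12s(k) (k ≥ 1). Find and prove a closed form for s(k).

Claim: s(k) = 6^k − 2^k.

Base cases: s(1) = 4 and 6^1 − 2^1 = 4; s(2) = 32 and 6^2 − 2^2 = 32.
Assume s(j) = 6^j − 2^j for all 1 ≤ j ≤ m, where m ≥ 2.
Then s(m+1) = 8s(m) − 12s(m−1) = 8·(6^m − 2^m) − 12·(6^{m−1} − 2^{m−1}) = (8·6 − 12)6^{m−1} − (8·2 − 12)2^{m−1} = 36·6^{m−1} − 4·2^{m−1} = 6^{m+1} − 2^{m+1}.
By strong induction, s(k) = 6^k − 2^k for all k ≥ 1.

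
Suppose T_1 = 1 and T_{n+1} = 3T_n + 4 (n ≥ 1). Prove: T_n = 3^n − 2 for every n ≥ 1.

Base case: T_1 = 1, and 3^1 − 2 = 3 − 2 = 1.
Assume T_k = 3^k − 2 for some k ≥ 1.
Then T_{k+1} = 3T_k + 4 = 3·(3^k − 2) + 4 = 3^{k+1} − 6 + 4 = 3^{k+1} − 2.
This completes the inductive step, so T_n = 3^n − 2 for all n ≥ 1.

T_n = 3^n − 2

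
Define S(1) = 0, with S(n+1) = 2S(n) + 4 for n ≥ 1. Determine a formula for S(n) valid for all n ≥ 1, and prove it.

Claim: S(n) = 2^{n+1} − 4.

Base case: S(1) = 0, and 2^{1+1} − 4 = 4 − 4 = 0.
Assume S(r) = 2^{r+1} − 4 for some r ≥ 1.
Then S(r+1) = 2S(r) + 4 = 2·(2^{r+1} − 4) + 4 = 2^{r+2} − 8 + 4 = 2^{r+2} − 4.
This completes the inductive step, so S(n) = 2^{n+1} − 4 for all n ≥ 1.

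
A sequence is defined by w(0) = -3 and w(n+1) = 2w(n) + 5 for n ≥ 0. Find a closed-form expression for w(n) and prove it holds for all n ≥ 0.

Claim: w(n) = 2^{n+1} − 5.

Base case: w(0) = -3, and 2^{0+1} − 5 = 2 − 5 = -3.
Assume w(r) = 2^{r+1} − 5 for some r ≥ 0.
Then w(r+1) = 2w(r) + 5 = 2·(2^{r+1} − 5) + 5 = 2^{r+2} − 10 + 5 = 2^{r+2} − 5.
This completes the inductive step, so w(n) = 2^{n+1} − 5 for all n ≥ 0.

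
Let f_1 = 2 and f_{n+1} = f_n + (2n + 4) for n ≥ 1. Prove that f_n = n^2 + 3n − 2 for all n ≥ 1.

Base case: f_1 = 2, and 1^2 + 3·1 − 2 = 2.
Assume f_r = r^2 + 3r − 2.
Then f_{r+1} = f_r + (2r + 4) = (r^2 + 3r − 2) + (2r + 4) = r^2 + 5r + 2,
and (r+1)^2 + 3·(r+1) − 2 = r^2 + 5r + 2.
This completes the inductive step, so f_n = n^2 + 3n − 2 for all n ≥ 1.

f_n = n^2 + 3n − 2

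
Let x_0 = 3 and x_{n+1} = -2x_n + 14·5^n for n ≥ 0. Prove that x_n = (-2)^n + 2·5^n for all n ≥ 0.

Base case: x_0 = 3, and (-2)^0 + 2·5^0 = 1 + 2 = 3.
Assume x_m = (-2)^m + 2·5^m for some m ≥ 0.
Then x_{m+1} = -2x_m + 14·5^m = -2·((-2)^m + 2·5^m) + 14·5^m = (-2)^{m+1} − 4·5^m + 14·5^m = (-2)^{m+1} + 10·5^m = (-2)^{m+1} + 2·5^{m+1}.
Hence x_n = (-2)^n + 2·5^n for every n ≥ 0, by induction.

x_n = (-2)^n + 2·5^n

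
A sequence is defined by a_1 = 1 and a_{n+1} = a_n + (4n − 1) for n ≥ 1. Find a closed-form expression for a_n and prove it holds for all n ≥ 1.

Claim: a_n = 2n^2 − 3n + 2.

Base case: a_1 = 1, and 2·1^2 − 3·1 + 2 = 1.
Assume a_m = 2m^2 − 3m + 2.
Then a_{m+1} = a_m + (4m − 1) = (2m^2 − 3m + 2) + (4m − 1) = 2m^2 + m + 1,
and 2·(m+1)^2 − 3·(m+1) + 2 = 2m^2 + m + 1.
Hence a_n = 2n^2 − 3n + 2 for every n ≥ 1, by induction.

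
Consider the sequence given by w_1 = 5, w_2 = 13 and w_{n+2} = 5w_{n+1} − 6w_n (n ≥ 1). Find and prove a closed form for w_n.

Claim: w_n = 3^n + 2^n.

Base cases: w_1 = 5 and 3^1 + 2^1 = 5; w_2 = 13 and 3^2 + 2^2 = 13.
Assume w_i = 3^i + 2^i for all 1 ≤ i ≤ j, where j ≥ 2.
Then w_{j+1} = 5w_j − 6w_{j−1} = 5·(3^j + 2^j) − 6·(3^{j−1} + 2^{j−1}) = (5·3 − 6)3^{j−1} + (5·2 − 6)2^{j−1} = 9·3^{j−1} + 4·2^{j−1} = 3^{j+1} + 2^{j+1}.
So the formula holds for j+1, and by strong induction w_n = 3^n + 2^n for all n ≥ 1.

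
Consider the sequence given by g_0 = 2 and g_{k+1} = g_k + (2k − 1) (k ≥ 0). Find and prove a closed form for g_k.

Claim: g_k = k^2 − 2k + 2.

Base case: g_0 = 2, and 0^2 − 2·0 + 2 = 2.
Assume g_m = m^2 − 2m + 2.
Then g_{m+1} = g_m + (2m − 1) = (m^2 − 2m + 2) + (2m − 1) = m^2 + 1,
and (m+1)^2 − 2·(m+1) + 2 = m^2 + 1.
Hence g_k = k^2 − 2k + 2 for every k ≥ 0, by induction.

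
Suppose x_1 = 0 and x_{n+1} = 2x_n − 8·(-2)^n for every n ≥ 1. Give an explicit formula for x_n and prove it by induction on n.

Claim: x_n = 2·2^n + 2·(-2)^n.

Base case: x_1 = 0, and 2·2^1 + 2·(-2)^1 = 4 − 4 = 0.
Assume x_k = 2·2^k + 2·(-2)^k for some k ≥ 1.
Then x_{k+1} = 2x_k − 8·(-2)^k = 2·(2·2^k + 2·(-2)^k) − 8·(-2)^k = 2·2^{k+1} + 4·(-2)^k − 8·(-2)^k = 2·2^{k+1} − 4·(-2)^k = 2·2^{k+1} + 2·(-2)^{k+1}.
Hence x_n = 2·2^n + 2·(-2)^n for every n ≥ 1, by induction.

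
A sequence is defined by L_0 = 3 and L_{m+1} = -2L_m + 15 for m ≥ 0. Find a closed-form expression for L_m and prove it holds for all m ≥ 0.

Claim: L_m = -2·(-2)^m + 5.

Base case: L_0 = 3, and -2·(-2)^0 + 5 = -2 + 5 = 3.
Assume L_j = -2·(-2)^j + 5 for some j ≥ 0.
Then L_{j+1} = -2L_j + 15 = -2·(-2·(-2)^j + 5) + 15 = 4·(-2)^j − 10 + 15 = -2·(-2)^{j+1} + 5.
By induction, L_m = -2·(-2)^m + 5 for all m ≥ 0.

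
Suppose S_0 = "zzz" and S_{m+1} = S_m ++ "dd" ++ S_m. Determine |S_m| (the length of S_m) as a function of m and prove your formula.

Claim: |S_m| = 5·2^m − 2.

Base case: |S_0| = 3, and 5·2^0 − 2 = 3.
Assume |S_r| = 5·2^r − 2.
Then |S_{r+1}| = |S_r| + 2 + |S_r| = 2|S_r| + 2 = 2(5·2^r − 2) + 2 = 5·2^{r+1} − 4 + 2 = 5·2^{r+1} − 2.
Hence |S_m| = 5·2^m − 2 for every m ≥ 0, by induction.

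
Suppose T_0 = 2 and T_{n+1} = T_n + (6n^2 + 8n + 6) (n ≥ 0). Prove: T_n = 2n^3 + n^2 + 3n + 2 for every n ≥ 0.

Base case: T_0 = 2, and 2·0^3 + 0^2 + 3·0 + 2 = 2.
Assume T_m = 2m^3 + m^2 + 3m + 2.
Then T_{m+1} = T_m + (6m^2 + 8m + 6) = (2m^3 + m^2 + 3m + 2) + (6m^2 + 8m + 6) = 2m^3 + 7m^2 + 11m + 8,
and 2·(m+1)^3 + (m+1)^2 + 3·(m+1) + 2 = 2m^3 + 7m^2 + 11m + 8.
This completes the inductive step, so T_n = 2n^3 + n^2 + 3n + 2 for all n ≥ 0.

T_n = 2n^3 + n^2 + 3n + 2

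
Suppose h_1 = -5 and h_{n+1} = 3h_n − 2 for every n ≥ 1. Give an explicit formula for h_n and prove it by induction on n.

Claim: h_n = -2·3^n + 1.

Base case: h_1 = -5, and -2·3^1 + 1 = -6 + 1 = -5.
Assume h_r = -2·3^r + 1 for some r ≥ 1.
Then h_{r+1} = 3h_r − 2 = 3·(-2·3^r + 1) − 2 = -6·3^r + 3 − 2 = -2·3^{r+1} + 1.
Hence h_n = -2·3^n + 1 for every n ≥ 1, by induction.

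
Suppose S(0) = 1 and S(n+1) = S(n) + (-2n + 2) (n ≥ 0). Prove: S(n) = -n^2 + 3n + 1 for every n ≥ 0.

Base case: S(0) = 1, and -0^2 + 3·0 + 1 = 1.
Assume S(j) = -j^2 + 3j + 1.
Then S(j+1) = S(j) + (-2j + 2) = (-j^2 + 3j + 1) + (-2j + 2) = -j^2 + j + 3,
and -(j+1)^2 + 3·(j+1) + 1 = -j^2 + j + 3.
This completes the inductive step, so S(n) = -n^2 + 3n + 1 for all n ≥ 0.

S(n) = -n^2 + 3n + 1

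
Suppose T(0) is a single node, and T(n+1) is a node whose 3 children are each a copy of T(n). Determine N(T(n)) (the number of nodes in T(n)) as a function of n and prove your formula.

Claim: N(T(n)) = (3^{n+1} − 1)/2.

Base case: N(T(0)) = 1, and (3^{0+1} − 1)/2 = 1.
Assume N(T(k)) = (3^{k+1} − 1)/2.
Then N(T(k+1)) = 1 + 3N(T(k)) = 1 + 3·(3^{k+1} − 1)/2 = 1 + (3^{k+2} − 3)/2 = (2 + 3^{k+2} − 3)/2 = (3^{k+2} − 1)/2.
This completes the inductive step, so N(T(n)) = (3^{n+1} − 1)/2 for all n ≥ 0.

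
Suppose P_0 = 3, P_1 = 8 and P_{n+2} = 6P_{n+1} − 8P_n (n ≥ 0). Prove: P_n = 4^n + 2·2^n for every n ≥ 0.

Base cases: P_0 = 3 and 4^0 + 2·2^0 = 3; P_1 = 8 and 4^1 + 2·2^1 = 8.
Assume P_i = 4^i + 2·2^i for all 0 ≤ i ≤ j, where j ≥ 1.
Then P_{j+1} = 6P_j − 8P_{j−1} = 6·(4^j + 2·2^j) − 8·(4^{j−1} + 2·2^{j−1}) = (6·4 − 8)4^{j−1} + 2·(6·2 − 8)2^{j−1} = 16·4^{j−1} + 8·2^{j−1} = 4^{j+1} + 2·2^{j+1}.
This completes the inductive step, so P_n = 4^n + 2·2^n for all n ≥ 0.

P_n = 4^n + 2·2^n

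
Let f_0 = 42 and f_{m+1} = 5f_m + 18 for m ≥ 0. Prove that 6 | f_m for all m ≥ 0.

Base case: f_0 = 42 = 6·7, so 6 | f_0.
Assume 6 | f_j, so f_j = 6t for some integer t.
Then f_{j+1} = 5f_j + 18 = 5·(6t) + 18 = 6(5t + 3), so 6 | f_{j+1}.
By induction, 6 | f_m for all m ≥ 0.

6 | f_m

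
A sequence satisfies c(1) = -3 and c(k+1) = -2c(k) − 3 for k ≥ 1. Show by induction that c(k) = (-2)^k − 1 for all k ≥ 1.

Base case: c(1) = -3, and (-2)^1 − 1 = -2 − 1 = -3.
Assume c(j) = (-2)^j − 1 for some j ≥ 1.
Then c(j+1) = -2c(j) − 3 = -2·((-2)^j − 1) − 3 = -2·(-2)^j + 2 − 3 = (-2)^{j+1} − 1.
So the formula holds for j+1, and by induction c(k) = (-2)^k − 1 for all k ≥ 1.

c(k) = (-2)^k − 1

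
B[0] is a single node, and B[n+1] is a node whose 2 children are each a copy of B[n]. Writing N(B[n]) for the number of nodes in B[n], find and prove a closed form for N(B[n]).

Claim: N(B[n]) = 2^{n+1} − 1.

Base case: N(B[0]) = 1, and 2^{0+1} − 1 = 1.
Assume N(B[m]) = 2^{m+1} − 1.
Then N(B[m+1]) = 1 + 2N(B[m]) = 1 + 2(2^{m+1} − 1) = 2^{m+2} − 2 + 1 = 2^{m+2} − 1.
Hence N(B[n]) = 2^{n+1} − 1 for every n ≥ 0, by induction.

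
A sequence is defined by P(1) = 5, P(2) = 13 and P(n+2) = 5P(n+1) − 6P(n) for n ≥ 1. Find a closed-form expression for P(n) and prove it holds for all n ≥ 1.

Claim: P(n) = 2^n + 3^n.

Base cases: P(1) = 5 and 2^1 + 3^1 = 5; P(2) = 13 and 2^2 + 3^2 = 13.
Assume P(i) = 2^i + 3^i for all 1 ≤ i ≤ j, where j ≥ 2.
Then P(j+1) = 5P(j) − 6P(j−1) = 5·(2^j + 3^j) − 6·(2^{j−1} + 3^{j−1}) = (5·2 − 6)2^{j−1} + (5·3 − 6)3^{j−1} = 4·2^{j−1} + 9·3^{j−1} = 2^{j+1} + 3^{j+1}.
So the formula holds for j+1, and by strong induction P(n) = 2^n + 3^n for all n ≥ 1.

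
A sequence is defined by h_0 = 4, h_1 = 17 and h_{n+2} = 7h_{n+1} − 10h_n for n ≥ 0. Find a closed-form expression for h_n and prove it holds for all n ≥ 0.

Claim: h_n = 3·5^n + 2^n.

Base cases: h_0 = 4 and 3·5^0 + 2^0 = 4; h_1 = 17 and 3·5^1 + 2^1 = 17.
Assume h_j = 3·5^j + 2^j for all 0 ≤ j ≤ r, where r ≥ 1.
Then h_{r+1} = 7h_r − 10h_{r−1} = 7·(3·5^r + 2^r) − 10·(3·5^{r−1} + 2^{r−1}) = 3·(7·5 − 10)5^{r−1} + (7·2 − 10)2^{r−1} = 75·5^{r−1} + 4·2^{r−1} = 3·5^{r+1} + 2^{r+1}.
By strong induction, h_n = 3·5^n + 2^n for all n ≥ 0.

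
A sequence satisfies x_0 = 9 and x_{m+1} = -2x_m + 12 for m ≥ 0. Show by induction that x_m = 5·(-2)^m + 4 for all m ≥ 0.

Base case: x_0 = 9, and 5·(-2)^0 + 4 = 5 + 4 = 9.
Assume x_j = 5·(-2)^j + 4 for some j ≥ 0.
Then x_{j+1} = -2x_j + 12 = -2·(5·(-2)^j + 4) + 12 = -10·(-2)^j − 8 + 12 = 5·(-2)^{j+1} + 4.
Hence x_m = 5·(-2)^m + 4 for every m ≥ 0, by induction.

x_m = 5·(-2)^m + 4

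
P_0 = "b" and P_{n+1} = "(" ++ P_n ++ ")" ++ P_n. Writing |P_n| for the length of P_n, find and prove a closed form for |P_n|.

Claim: |P_n| = 3·2^n − 2.

Base case: |P_0| = 1, and 3·2^0 − 2 = 1.
Assume |P_j| = 3·2^j − 2.
Then |P_{j+1}| = 1 + |P_j| + 1 + |P_j| = 2|P_j| + 2 = 2(3·2^j − 2) + 2 = 3·2^{j+1} − 4 + 2 = 3·2^{j+1} − 2.
By induction, |P_n| = 3·2^n − 2 for all n ≥ 0.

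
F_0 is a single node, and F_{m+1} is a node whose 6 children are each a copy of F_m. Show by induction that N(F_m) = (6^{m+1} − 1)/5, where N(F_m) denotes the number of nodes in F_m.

Base case: N(F_0) = 1, and (6^{0+1} − 1)/5 = 1.
Assume N(F_k) = (6^{k+1} − 1)/5.
Then N(F_{k+1}) = 1 + 6N(F_k) = 1 + 6·(6^{k+1} − 1)/5 = 1 + (6^{k+2} − 6)/5 = (5 + 6^{k+2} − 6)/5 = (6^{k+2} − 1)/5.
Hence N(F_m) = (6^{m+1} − 1)/5 for every m ≥ 0, by induction.

N(F_m) = (6^{m+1} − 1)/5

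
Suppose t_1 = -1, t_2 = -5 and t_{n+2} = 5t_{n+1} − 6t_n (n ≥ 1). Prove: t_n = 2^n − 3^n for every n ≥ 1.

Base cases: t_1 = -1 and 2^1 − 3^1 = -1; t_2 = -5 and 2^2 − 3^2 = -5.
Assume t_j = 2^j − 3^j for all 1 ≤ j ≤ k, where k ≥ 2.
Then t_{k+1} = 5t_k − 6t_{k−1} = 5·(2^k − 3^k) − 6·(2^{k−1} − 3^{k−1}) = (5·2 − 6)2^{k−1} − (5·3 − 6)3^{k−1} = 4·2^{k−1} − 9·3^{k−1} = 2^{k+1} − 3^{k+1}.
By strong induction, t_n = 2^n − 3^n for all n ≥ 1.

t_n = 2^n − 3^n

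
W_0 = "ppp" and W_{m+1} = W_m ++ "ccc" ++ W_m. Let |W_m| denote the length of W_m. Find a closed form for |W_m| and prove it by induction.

Claim: |W_m| = 6·2^m − 3.

Base case: |W_0| = 3, and 6·2^0 − 3 = 3.
Assume |W_k| = 6·2^k − 3.
Then |W_{k+1}| = |W_k| + 3 + |W_k| = 2|W_k| + 3 = 2(6·2^k − 3) + 3 = 6·2^{k+1} − 6 + 3 = 6·2^{k+1} − 3.
By induction, |W_m| = 6·2^m − 3 for all m ≥ 0.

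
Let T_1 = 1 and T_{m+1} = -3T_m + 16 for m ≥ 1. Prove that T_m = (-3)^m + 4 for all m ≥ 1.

Base case: T_1 = 1, and (-3)^1 + 4 = -3 + 4 = 1.
Assume T_j = (-3)^j + 4 for some j ≥ 1.
Then T_{j+1} = -3T_j + 16 = -3·((-3)^j + 4) + 16 = -3·(-3)^j − 12 + 16 = (-3)^{j+1} + 4.
This completes the inductive step, so T_m = (-3)^m + 4 for all m ≥ 1.

T_m = (-3)^m + 4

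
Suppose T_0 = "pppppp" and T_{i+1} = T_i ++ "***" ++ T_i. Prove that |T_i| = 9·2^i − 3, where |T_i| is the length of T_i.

Base case: |T_0| = 6, and 9·2^0 − 3 = 6.
Assume |T_r| = 9·2^r − 3.
Then |T_{r+1}| = |T_r| + 3 + |T_r| = 2|T_r| + 3 = 2(9·2^r − 3) + 3 = 9·2^{r+1} − 6 + 3 = 9·2^{r+1} − 3.
Hence |T_i| = 9·2^i − 3 for every i ≥ 0, by induction.

|T_i| = 9·2^i − 3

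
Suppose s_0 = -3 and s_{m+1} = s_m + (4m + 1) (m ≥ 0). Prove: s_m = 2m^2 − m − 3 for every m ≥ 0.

Base case: s_0 = -3, and 2·0^2 − 0 − 3 = -3.
Assume s_j = 2j^2 − j − 3.
Then s_{j+1} = s_j + (4j + 1) = (2j^2 − j − 3) + (4j + 1) = 2j^2 + 3j − 2,
and 2·(j+1)^2 − (j+1) − 3 = 2j^2 + 3j − 2.
This completes the inductive step, so s_m = 2m^2 − m − 3 for all m ≥ 0.

s_m = 2m^2 − m − 3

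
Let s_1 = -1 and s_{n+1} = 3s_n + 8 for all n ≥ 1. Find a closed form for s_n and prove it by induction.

Claim: s_n = 3^n − 4.

Base case: s_1 = -1, and 3^1 − 4 = 3 − 4 = -1.
Assume s_j = 3^j − 4 for some j ≥ 1.
Then s_{j+1} = 3s_j + 8 = 3·(3^j − 4) + 8 = 3^{j+1} − 12 + 8 = 3^{j+1} − 4.
So the formula holds for j+1, and by induction s_n = 3^n − 4 for all n ≥ 1.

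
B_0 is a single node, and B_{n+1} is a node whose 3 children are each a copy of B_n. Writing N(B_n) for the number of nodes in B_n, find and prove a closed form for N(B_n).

Claim: N(B_n) = (3^{n+1} − 1)/2.

Base case: N(B_0) = 1, and (3^{0+1} − 1)/2 = 1.
Assume N(B_k) = (3^{k+1} − 1)/2.
Then N(B_{k+1}) = 1 + 3N(B_k) = 1 + 3·(3^{k+1} − 1)/2 = 1 + (3^{k+2} − 3)/2 = (2 + 3^{k+2} − 3)/2 = (3^{k+2} − 1)/2.
This completes the inductive step, so N(B_n) = (3^{n+1} − 1)/2 for all n ≥ 0.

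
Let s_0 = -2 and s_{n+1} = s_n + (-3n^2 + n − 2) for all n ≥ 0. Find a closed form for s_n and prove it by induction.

Claim: s_n = -n^3 + 2n^2 − 3n − 2.

Base case: s_0 = -2, and -0^3 + 2·0^2 − 3·0 − 2 = -2.
Assume s_j = -j^3 + 2j^2 − 3j − 2.
Then s_{j+1} = s_j + (-3j^2 + j − 2) = (-j^3 + 2j^2 − 3j − 2) + (-3j^2 + j − 2) = -j^3 − j^2 − 2j − 4,
and -(j+1)^3 + 2·(j+1)^2 − 3·(j+1) − 2 = -j^3 − j^2 − 2j − 4.
By induction, s_n = -n^3 + 2n^2 − 3n − 2 for all n ≥ 0.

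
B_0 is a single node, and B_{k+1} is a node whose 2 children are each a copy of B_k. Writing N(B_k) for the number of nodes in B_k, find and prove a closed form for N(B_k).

Claim: N(B_k) = 2^{k+1} − 1.

Base case: N(B_0) = 1, and 2^{0+1} − 1 = 1.
Assume N(B_m) = 2^{m+1} − 1.
Then N(B_{m+1}) = 1 + 2N(B_m) = 1 + 2(2^{m+1} − 1) = 2^{m+2} − 2 + 1 = 2^{m+2} − 1.
This completes the inductive step, so N(B_k) = 2^{k+1} − 1 for all k ≥ 0.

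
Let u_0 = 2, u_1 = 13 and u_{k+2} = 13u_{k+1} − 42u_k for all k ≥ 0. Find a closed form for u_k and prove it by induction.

Claim: u_k = 7^k + 6^k.

Base cases: u_0 = 2 and 7^0 + 6^0 = 2; u_1 = 13 and 7^1 + 6^1 = 13.
Assume u_i = 7^i + 6^i for all 0 ≤ i ≤ j, where j ≥ 1.
Then u_{j+1} = 13u_j − 42u_{j−1} = 13·(7^j + 6^j) − 42·(7^{j−1} + 6^{j−1}) = (13·7 − 42)7^{j−1} + (13·6 − 42)6^{j−1} = 49·7^{j−1} + 36·6^{j−1} = 7^{j+1} + 6^{j+1}.
By strong induction, u_k = 7^k + 6^k for all k ≥ 0.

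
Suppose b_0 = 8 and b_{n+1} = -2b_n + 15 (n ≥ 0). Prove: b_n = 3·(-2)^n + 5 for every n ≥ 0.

Base case: b_0 = 8, and 3·(-2)^0 + 5 = 3 + 5 = 8.
Assume b_j = 3·(-2)^j + 5 for some j ≥ 0.
Then b_{j+1} = -2b_j + 15 = -2·(3·(-2)^j + 5) + 15 = -6·(-2)^j − 10 + 15 = 3·(-2)^{j+1} + 5.
By induction, b_n = 3·(-2)^n + 5 for all n ≥ 0.

b_n = 3·(-2)^n + 5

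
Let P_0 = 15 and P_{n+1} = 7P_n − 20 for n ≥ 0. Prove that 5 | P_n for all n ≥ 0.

Base case: P_0 = 15 = 5·3, so 5 | P_0.
Assume 5 | P_r, so P_r = 5t for some integer t.
Then P_{r+1} = 7P_r − 20 = 7·(5t) − 20 = 5(7t − 4), so 5 | P_{r+1}.
This completes the inductive step, so 5 | P_n for all n ≥ 0.

5 | P_n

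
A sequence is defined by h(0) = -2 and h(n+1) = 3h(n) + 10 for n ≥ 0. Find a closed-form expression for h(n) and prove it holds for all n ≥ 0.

Claim: h(n) = 3^{n+1} − 5.

Base case: h(0) = -2, and 3^{0+1} − 5 = 3 − 5 = -2.
Assume h(r) = 3^{r+1} − 5 for some r ≥ 0.
Then h(r+1) = 3h(r) + 10 = 3·(3^{r+1} − 5) + 10 = 3^{r+2} − 15 + 10 = 3^{r+2} − 5.
Hence h(n) = 3^{n+1} − 5 for every n ≥ 0, by induction.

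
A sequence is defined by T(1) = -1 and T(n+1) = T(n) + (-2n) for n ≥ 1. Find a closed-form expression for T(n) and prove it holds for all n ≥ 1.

Claim: T(n) = -n^2 + n − 1.

Base case: T(1) = -1, and -1^2 + 1 − 1 = -1.
Assume T(m) = -m^2 + m − 1.
Then T(m+1) = T(m) + (-2m) = (-m^2 + m − 1) + (-2m) = -m^2 − m − 1,
and -(m+1)^2 + (m+1) − 1 = -m^2 − m − 1.
By induction, T(n) = -n^2 + n − 1 for all n ≥ 1.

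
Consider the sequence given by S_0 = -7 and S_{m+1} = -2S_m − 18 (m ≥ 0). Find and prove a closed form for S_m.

Claim: S_m = -(-2)^m − 6.

Base case: S_0 = -7, and -(-2)^0 − 6 = -1 − 6 = -7.
Assume S_k = -(-2)^k − 6 for some k ≥ 0.
Then S_{k+1} = -2S_k − 18 = -2·(-(-2)^k − 6) − 18 = 2·(-2)^k + 12 − 18 = -(-2)^{k+1} − 6.
So the formula holds for k+1, and by induction S_m = -(-2)^m − 6 for all m ≥ 0.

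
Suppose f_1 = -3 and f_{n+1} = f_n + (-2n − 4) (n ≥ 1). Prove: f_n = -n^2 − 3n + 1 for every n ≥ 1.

Base case: f_1 = -3, and -1^2 − 3·1 + 1 = -3.
Assume f_m = -m^2 − 3m + 1.
Then f_{m+1} = f_m + (-2m − 4) = (-m^2 − 3m + 1) + (-2m − 4) = -m^2 − 5m − 3,
and -(m+1)^2 − 3·(m+1) + 1 = -m^2 − 5m − 3.
By induction, f_n = -n^2 − 3n + 1 for all n ≥ 1.

f_n = -n^2 − 3n + 1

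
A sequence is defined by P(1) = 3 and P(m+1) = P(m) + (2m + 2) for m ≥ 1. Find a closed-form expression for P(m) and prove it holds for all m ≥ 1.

Claim: P(m) = m^2 + m + 1.

Base case: P(1) = 3, and 1^2 + 1 + 1 = 3.
Assume P(r) = r^2 + r + 1.
Then P(r+1) = P(r) + (2r + 2) = (r^2 + r + 1) + (2r + 2) = r^2 + 3r + 3,
and (r+1)^2 + (r+1) + 1 = r^2 + 3r + 3.
Hence P(m) = m^2 + m + 1 for every m ≥ 1, by induction.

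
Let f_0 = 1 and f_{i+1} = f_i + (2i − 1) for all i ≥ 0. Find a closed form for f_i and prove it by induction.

Claim: f_i = i^2 − 2i + 1.

Base case: f_0 = 1, and 0^2 − 2·0 + 1 = 1.
Assume f_r = r^2 − 2r + 1.
Then f_{r+1} = f_r + (2r − 1) = (r^2 − 2r + 1) + (2r − 1) = r^2,
and (r+1)^2 − 2·(r+1) + 1 = r^2.
Hence f_i = i^2 − 2i + 1 for every i ≥ 0, by induction.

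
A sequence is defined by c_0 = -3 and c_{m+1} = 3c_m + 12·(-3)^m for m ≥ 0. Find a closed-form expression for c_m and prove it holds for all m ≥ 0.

Claim: c_m = -3^m − 2·(-3)^m.

Base case: c_0 = -3, and -3^0 − 2·(-3)^0 = -1 − 2 = -3.
Assume c_r = -3^r − 2·(-3)^r for some r ≥ 0.
Then c_{r+1} = 3c_r + 12·(-3)^r = 3·(-3^r − 2·(-3)^r) + 12·(-3)^r = -3^{r+1} − 6·(-3)^r + 12·(-3)^r = -3^{r+1} + 6·(-3)^r = -3^{r+1} − 2·(-3)^{r+1}.
Hence c_m = -3^m − 2·(-3)^m for every m ≥ 0, by induction.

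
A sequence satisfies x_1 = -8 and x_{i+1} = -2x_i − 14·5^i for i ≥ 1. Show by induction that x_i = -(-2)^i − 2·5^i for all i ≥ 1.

Base case: x_1 = -8, and -(-2)^1 − 2·5^1 = 2 − 10 = -8.
Assume x_k = -(-2)^k − 2·5^k for some k ≥ 1.
Then x_{k+1} = -2x_k − 14·5^k = -2·(-(-2)^k − 2·5^k) − 14·5^k = -(-2)^{k+1} + 4·5^k − 14·5^k = -(-2)^{k+1} − 10·5^k = -(-2)^{k+1} − 2·5^{k+1}.
By induction, x_i = -(-2)^i − 2·5^i for all i ≥ 1.

x_i = -(-2)^i − 2·5^i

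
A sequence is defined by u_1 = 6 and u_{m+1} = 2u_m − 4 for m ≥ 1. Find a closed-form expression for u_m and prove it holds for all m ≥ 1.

Claim: u_m = 2^m + 4.

Base case: u_1 = 6, and 2^1 + 4 = 2 + 4 = 6.
Assume u_j = 2^j + 4 for some j ≥ 1.
Then u_{j+1} = 2u_j − 4 = 2·(2^j + 4) − 4 = 2^{j+1} + 8 − 4 = 2^{j+1} + 4.
This completes the inductive step, so u_m = 2^m + 4 for all m ≥ 1.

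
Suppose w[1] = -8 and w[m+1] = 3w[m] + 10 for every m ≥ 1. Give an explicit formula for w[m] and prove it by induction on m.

Claim: w[m] = -3^m − 5.

Base case: w[1] = -8, and -3^1 − 5 = -3 − 5 = -8.
Assume w[r] = -3^r − 5 for some r ≥ 1.
Then w[r+1] = 3w[r] + 10 = 3·(-3^r − 5) + 10 = -3^{r+1} − 15 + 10 = -3^{r+1} − 5.
By induction, w[m] = -3^m − 5 for all m ≥ 1.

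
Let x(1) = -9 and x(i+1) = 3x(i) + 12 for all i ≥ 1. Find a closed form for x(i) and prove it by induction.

Claim: x(i) = -3^i − 6.

Base case: x(1) = -9, and -3^1 − 6 = -3 − 6 = -9.
Assume x(r) = -3^r − 6 for some r ≥ 1.
Then x(r+1) = 3x(r) + 12 = 3·(-3^r − 6) + 12 = -3^{r+1} − 18 + 12 = -3^{r+1} − 6.
So the formula holds for r+1, and by induction x(i) = -3^i − 6 for all i ≥ 1.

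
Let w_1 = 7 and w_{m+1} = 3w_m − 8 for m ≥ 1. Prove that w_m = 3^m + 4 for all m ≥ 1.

Base case: w_1 = 7, and 3^1 + 4 = 3 + 4 = 7.
Assume w_k = 3^k + 4 for some k ≥ 1.
Then w_{k+1} = 3w_k − 8 = 3·(3^k + 4) − 8 = 3^{k+1} + 12 − 8 = 3^{k+1} + 4.
So the formula holds for k+1, and by induction w_m = 3^m + 4 for all m ≥ 1.

w_m = 3^m + 4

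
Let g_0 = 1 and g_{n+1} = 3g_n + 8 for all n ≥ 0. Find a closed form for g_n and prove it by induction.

Claim: g_n = 5·3^n − 4.

Base case: g_0 = 1, and 5·3^0 − 4 = 5 − 4 = 1.
Assume g_j = 5·3^j − 4 for some j ≥ 0.
Then g_{j+1} = 3g_j + 8 = 3·(5·3^j − 4) + 8 = 15·3^j − 12 + 8 = 5·3^{j+1} − 4.
So the formula holds for j+1, and by induction g_n = 5·3^n − 4 for all n ≥ 0.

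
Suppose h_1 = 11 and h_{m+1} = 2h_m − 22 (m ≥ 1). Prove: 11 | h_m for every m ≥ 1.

Base case: h_1 = 11 = 11·1, so 11 | h_1.
Assume 11 | h_r, so h_r = 11t for some integer t.
Then h_{r+1} = 2h_r − 22 = 2·(11t) − 22 = 11(2t − 2), so 11 | h_{r+1}.
This completes the inductive step, so 11 | h_m for all m ≥ 1.

11 | h_m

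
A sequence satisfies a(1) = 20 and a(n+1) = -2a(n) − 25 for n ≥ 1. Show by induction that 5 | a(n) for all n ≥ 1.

Base case: a(1) = 20 = 5·4, so 5 | a(1).
Assume 5 | a(j), so a(j) = 5t for some integer t.
Then a(j+1) = -2a(j) − 25 = -2·(5t) − 25 = 5(-2t − 5), so 5 | a(j+1).
This completes the inductive step, so 5 | a(n) for all n ≥ 1.

5 | a(n)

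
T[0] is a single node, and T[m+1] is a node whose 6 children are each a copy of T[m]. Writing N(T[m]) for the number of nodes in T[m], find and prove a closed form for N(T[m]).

Claim: N(T[m]) = (6^{m+1} − 1)/5.

Base case: N(T[0]) = 1, and (6^{0+1} − 1)/5 = 1.
Assume N(T[k]) = (6^{k+1} − 1)/5.
Then N(T[k+1]) = 1 + 6N(T[k]) = 1 + 6·(6^{k+1} − 1)/5 = 1 + (6^{k+2} − 6)/5 = (5 + 6^{k+2} − 6)/5 = (6^{k+2} − 1)/5.
This completes the inductive step, so N(T[m]) = (6^{m+1} − 1)/5 for all m ≥ 0.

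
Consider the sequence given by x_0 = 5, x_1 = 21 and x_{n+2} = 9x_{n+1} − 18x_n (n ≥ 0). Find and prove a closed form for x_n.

Claim: x_n = 3·3^n + 2·6^n.

Base cases: x_0 = 5 and 3·3^0 + 2·6^0 = 5; x_1 = 21 and 3·3^1 + 2·6^1 = 21.
Assume x_i = 3·3^i + 2·6^i for all 0 ≤ i ≤ j, where j ≥ 1.
Then x_{j+1} = 9x_j − 18x_{j−1} = 9·(3·3^j + 2·6^j) − 18·(3·3^{j−1} + 2·6^{j−1}) = 3·(9·3 − 18)3^{j−1} + 2·(9·6 − 18)6^{j−1} = 27·3^{j−1} + 72·6^{j−1} = 3·3^{j+1} + 2·6^{j+1}.
By strong induction, x_n = 3·3^n + 2·6^n for all n ≥ 0.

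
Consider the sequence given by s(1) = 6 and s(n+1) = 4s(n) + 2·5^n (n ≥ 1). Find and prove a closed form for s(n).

Claim: s(n) = -4^n + 2·5^n.

Base case: s(1) = 6, and -4^1 + 2·5^1 = -4 + 10 = 6.
Assume s(r) = -4^r + 2·5^r for some r ≥ 1.
Then s(r+1) = 4s(r) + 2·5^r = 4·(-4^r + 2·5^r) + 2·5^r = -4^{r+1} + 8·5^r + 2·5^r = -4^{r+1} + 10·5^r = -4^{r+1} + 2·5^{r+1}.
So the formula holds for r+1, and by induction s(n) = -4^n + 2·5^n for all n ≥ 1.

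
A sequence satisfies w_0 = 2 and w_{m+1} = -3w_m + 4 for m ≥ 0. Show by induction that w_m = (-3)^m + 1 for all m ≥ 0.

Base case: w_0 = 2, and (-3)^0 + 1 = 1 + 1 = 2.
Assume w_j = (-3)^j + 1 for some j ≥ 0.
Then w_{j+1} = -3w_j + 4 = -3·((-3)^j + 1) + 4 = -3·(-3)^j − 3 + 4 = (-3)^{j+1} + 1.
So the formula holds for j+1, and by induction w_m = (-3)^m + 1 for all m ≥ 0.

w_m = (-3)^m + 1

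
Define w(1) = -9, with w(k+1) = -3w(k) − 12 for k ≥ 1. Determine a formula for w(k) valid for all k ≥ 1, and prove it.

Claim: w(k) = 2·(-3)^k − 3.

Base case: w(1) = -9, and 2·(-3)^1 − 3 = -6 − 3 = -9.
Assume w(j) = 2·(-3)^j − 3 for some j ≥ 1.
Then w(j+1) = -3w(j) − 12 = -3·(2·(-3)^j − 3) − 12 = -6·(-3)^j + 9 − 12 = 2·(-3)^{j+1} − 3.
Hence w(k) = 2·(-3)^k − 3 for every k ≥ 1, by induction.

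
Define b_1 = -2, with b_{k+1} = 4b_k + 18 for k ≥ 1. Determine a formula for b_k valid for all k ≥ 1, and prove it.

Claim: b_k = 4^k − 6.

Base case: b_1 = -2, and 4^1 − 6 = 4 − 6 = -2.
Assume b_j = 4^j − 6 for some j ≥ 1.
Then b_{j+1} = 4b_j + 18 = 4·(4^j − 6) + 18 = 4^{j+1} − 24 + 18 = 4^{j+1} − 6.
This completes the inductive step, so b_k = 4^k − 6 for all k ≥ 1.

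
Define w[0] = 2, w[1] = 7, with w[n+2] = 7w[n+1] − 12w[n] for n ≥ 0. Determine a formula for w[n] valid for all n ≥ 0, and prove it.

Claim: w[n] = 4^n + 3^n.

Base cases: w[0] = 2 and 4^0 + 3^0 = 2; w[1] = 7 and 4^1 + 3^1 = 7.
Assume w[j] = 4^j + 3^j for all 0 ≤ j ≤ m, where m ≥ 1.
Then w[m+1] = 7w[m] − 12w[m−1] = 7·(4^m + 3^m) − 12·(4^{m−1} + 3^{m−1}) = (7·4 − 12)4^{m−1} + (7·3 − 12)3^{m−1} = 16·4^{m−1} + 9·3^{m−1} = 4^{m+1} + 3^{m+1}.
So the formula holds for m+1, and by strong induction w[n] = 4^n + 3^n for all n ≥ 0.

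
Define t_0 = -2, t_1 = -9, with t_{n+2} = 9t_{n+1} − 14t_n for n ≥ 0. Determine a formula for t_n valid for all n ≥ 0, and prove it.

Claim: t_n = -7^n − 2^n.

Base cases: t_0 = -2 and -7^0 − 2^0 = -2; t_1 = -9 and -7^1 − 2^1 = -9.
Assume t_i = -7^i − 2^i for all 0 ≤ i ≤ j, where j ≥ 1.
Then t_{j+1} = 9t_j − 14t_{j−1} = 9·(-7^j − 2^j) − 14·(-7^{j−1} − 2^{j−1}) = -(9·7 − 14)7^{j−1} − (9·2 − 14)2^{j−1} = -49·7^{j−1} − 4·2^{j−1} = -7^{j+1} − 2^{j+1}.
This completes the inductive step, so t_n = -7^n − 2^n for all n ≥ 0.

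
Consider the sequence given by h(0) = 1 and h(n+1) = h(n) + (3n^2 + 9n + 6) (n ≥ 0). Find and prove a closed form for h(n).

Claim: h(n) = n^3 + 3n^2 + 2n + 1.

Base case: h(0) = 1, and 0^3 + 3·0^2 + 2·0 + 1 = 1.
Assume h(j) = j^3 + 3j^2 + 2j + 1.
Then h(j+1) = h(j) + (3j^2 + 9j + 6) = (j^3 + 3j^2 + 2j + 1) + (3j^2 + 9j + 6) = j^3 + 6j^2 + 11j + 7,
and (j+1)^3 + 3·(j+1)^2 + 2·(j+1) + 1 = j^3 + 6j^2 + 11j + 7.
This completes the inductive step, so h(n) = n^3 + 3n^2 + 2n + 1 for all n ≥ 0.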